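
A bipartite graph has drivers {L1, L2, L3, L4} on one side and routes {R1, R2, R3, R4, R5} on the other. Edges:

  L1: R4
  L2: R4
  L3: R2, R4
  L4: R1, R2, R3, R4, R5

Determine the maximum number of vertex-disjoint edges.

3

Unit-capacity flow: source→left, listed edges, right→sink; max matching = max flow.
Augmenting path L1→R4 (+1); matched 1.
Augmenting path L3→R2 (+1); matched 2.
Augmenting path L4→R1 (+1); matched 3.
No augmenting path remains; maximum matching = 3.
König certificate: {L3, L4, R4} is a vertex cover of size 3 (every listed pair touches it), so no matching can be larger.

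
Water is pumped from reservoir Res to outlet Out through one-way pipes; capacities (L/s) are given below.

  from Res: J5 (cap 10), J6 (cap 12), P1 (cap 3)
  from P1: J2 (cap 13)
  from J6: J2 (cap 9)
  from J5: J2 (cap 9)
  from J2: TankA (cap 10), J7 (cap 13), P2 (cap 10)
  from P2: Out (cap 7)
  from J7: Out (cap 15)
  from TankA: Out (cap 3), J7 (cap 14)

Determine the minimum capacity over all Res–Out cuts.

21

Augment Res→P1→J2→P2→Out: bottleneck 3, flow now 3.
Augment Res→J6→J2→P2→Out: bottleneck 4, flow now 7.
Augment Res→J6→J2→J7→Out: bottleneck 5, flow now 12.
Augment Res→J5→J2→J7→Out: bottleneck 8, flow now 20.
Augment Res→J5→J2→TankA→Out: bottleneck 1, flow now 21.
No augmenting path remains; maximum flow = 21.
By max-flow min-cut, the minimum cut capacity equals the max flow.
In the residual graph, reachable from Res: {Res, J6, J5}.
Min-cut edges: Res→P1 (3), J6→J2 (9), J5→J2 (9); capacity 3 + 9 + 9 = 21.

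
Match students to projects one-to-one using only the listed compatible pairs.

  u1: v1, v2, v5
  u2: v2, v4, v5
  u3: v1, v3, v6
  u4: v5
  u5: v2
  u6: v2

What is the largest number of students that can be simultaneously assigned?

Unit-capacity flow: source→left, listed edges, right→sink; max matching = max flow.
Augmenting path u1→v1 (+1); matched 1.
Augmenting path u2→v2 (+1); matched 2.
Augmenting path u3→v3 (+1); matched 3.
Augmenting path u4→v5 (+1); matched 4.
Augmenting path u5→v2→u2→v4 (+1); matched 5.
No augmenting path remains; maximum matching = 5.
König certificate: {u1, u2, u3, u4, v2} is a vertex cover of size 5 (every listed pair touches it), so no matching can be larger.

5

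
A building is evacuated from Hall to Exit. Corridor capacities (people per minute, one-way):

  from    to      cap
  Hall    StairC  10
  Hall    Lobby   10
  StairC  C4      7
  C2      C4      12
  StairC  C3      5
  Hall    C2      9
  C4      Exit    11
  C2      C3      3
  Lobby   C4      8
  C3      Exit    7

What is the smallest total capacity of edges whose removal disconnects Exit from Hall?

Augment Hall→Lobby→C4→Exit: bottleneck 8, flow now 8.
Augment Hall→C2→C4→Exit: bottleneck 3, flow now 11.
Augment Hall→C2→C3→Exit: bottleneck 3, flow now 14.
Augment Hall→StairC→C3→Exit: bottleneck 4, flow now 18.
No augmenting path remains; maximum flow = 18.
By max-flow min-cut, the minimum cut capacity equals the max flow.
In the residual graph, reachable from Hall: {Hall, Lobby, C2, StairC, C4, C3}.
Min-cut edges: C4→Exit (11), C3→Exit (7); capacity 11 + 7 = 18.

18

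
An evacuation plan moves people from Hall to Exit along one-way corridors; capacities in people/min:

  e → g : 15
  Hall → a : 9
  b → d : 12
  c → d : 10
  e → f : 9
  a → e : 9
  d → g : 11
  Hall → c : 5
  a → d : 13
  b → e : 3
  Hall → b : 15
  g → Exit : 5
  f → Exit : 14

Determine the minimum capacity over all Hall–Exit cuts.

14

Augment Hall→a→d→g→Exit: bottleneck 5, flow now 5.
Augment Hall→a→e→f→Exit: bottleneck 4, flow now 9.
Augment Hall→b→e→f→Exit: bottleneck 3, flow now 12.
Augment Hall→b→d→a→e→f→Exit: bottleneck 2, flow now 14. (uses reverse residual edge)
No augmenting path remains; maximum flow = 14.
By max-flow min-cut, the minimum cut capacity equals the max flow.
In the residual graph, reachable from Hall: {Hall, a, b, c, d, e, g}.
Min-cut edges: e→f (9), g→Exit (5); capacity 9 + 5 = 14.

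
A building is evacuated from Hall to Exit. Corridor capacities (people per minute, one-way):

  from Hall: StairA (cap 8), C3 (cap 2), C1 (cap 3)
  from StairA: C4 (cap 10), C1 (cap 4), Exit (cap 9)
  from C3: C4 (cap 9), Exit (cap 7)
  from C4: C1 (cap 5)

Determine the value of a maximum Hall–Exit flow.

10

Augment Hall→StairA→Exit: bottleneck 8, flow now 8.
Augment Hall→C3→Exit: bottleneck 2, flow now 10.
No augmenting path remains; maximum flow = 10.
In the residual graph, reachable from Hall: {Hall, C1}.
Min-cut edges: Hall→StairA (8), Hall→C3 (2); capacity 8 + 2 = 10.
This cut is saturated, so no flow can exceed 10.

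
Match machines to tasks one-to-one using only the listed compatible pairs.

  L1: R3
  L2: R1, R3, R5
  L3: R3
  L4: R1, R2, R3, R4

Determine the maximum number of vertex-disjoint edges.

3

Unit-capacity flow: source→left, listed edges, right→sink; max matching = max flow.
Augmenting path L1→R3 (+1); matched 1.
Augmenting path L2→R1 (+1); matched 2.
Augmenting path L4→R2 (+1); matched 3.
No augmenting path remains; maximum matching = 3.
König certificate: {L2, L4, R3} is a vertex cover of size 3 (every listed pair touches it), so no matching can be larger.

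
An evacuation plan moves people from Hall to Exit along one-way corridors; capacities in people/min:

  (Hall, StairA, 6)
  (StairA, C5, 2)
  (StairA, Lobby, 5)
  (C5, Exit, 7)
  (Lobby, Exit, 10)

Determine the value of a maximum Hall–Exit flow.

6

Augment Hall→StairA→C5→Exit: bottleneck 2, flow now 2.
Augment Hall→StairA→Lobby→Exit: bottleneck 4, flow now 6.
No augmenting path remains; maximum flow = 6.
In the residual graph, reachable from Hall: {Hall}.
Min-cut edges: Hall→StairA (6); capacity 6 = 6.
This cut is saturated, so no flow can exceed 6.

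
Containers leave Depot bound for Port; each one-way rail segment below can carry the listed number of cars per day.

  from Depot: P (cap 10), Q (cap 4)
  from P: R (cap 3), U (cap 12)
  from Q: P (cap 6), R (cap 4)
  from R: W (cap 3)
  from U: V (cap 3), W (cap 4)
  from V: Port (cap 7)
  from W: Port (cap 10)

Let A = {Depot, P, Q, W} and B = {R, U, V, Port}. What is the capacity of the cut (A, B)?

29

Edges leaving {Depot, P, Q, W}: P→R (3), P→U (12), Q→R (4), W→Port (10).
Cut capacity = 3 + 12 + 4 + 10 = 29.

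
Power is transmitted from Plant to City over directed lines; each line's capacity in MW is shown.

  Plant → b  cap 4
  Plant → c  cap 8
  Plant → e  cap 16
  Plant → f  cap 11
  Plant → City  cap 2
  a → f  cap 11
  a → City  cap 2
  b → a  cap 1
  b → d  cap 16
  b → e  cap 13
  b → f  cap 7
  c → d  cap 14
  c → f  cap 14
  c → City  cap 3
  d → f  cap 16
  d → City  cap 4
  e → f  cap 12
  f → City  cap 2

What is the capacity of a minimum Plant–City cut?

12

Augment Plant→City: bottleneck 2, flow now 2.
Augment Plant→c→City: bottleneck 3, flow now 5.
Augment Plant→f→City: bottleneck 2, flow now 7.
Augment Plant→b→a→City: bottleneck 1, flow now 8.
Augment Plant→b→d→City: bottleneck 3, flow now 11.
Augment Plant→c→d→City: bottleneck 1, flow now 12.
No augmenting path remains; maximum flow = 12.
By max-flow min-cut, the minimum cut capacity equals the max flow.
In the residual graph, reachable from Plant: {Plant, b, c, d, e, f}.
Min-cut edges: Plant→City (2), b→a (1), c→City (3), d→City (4), f→City (2); capacity 2 + 1 + 3 + 4 + 2 = 12.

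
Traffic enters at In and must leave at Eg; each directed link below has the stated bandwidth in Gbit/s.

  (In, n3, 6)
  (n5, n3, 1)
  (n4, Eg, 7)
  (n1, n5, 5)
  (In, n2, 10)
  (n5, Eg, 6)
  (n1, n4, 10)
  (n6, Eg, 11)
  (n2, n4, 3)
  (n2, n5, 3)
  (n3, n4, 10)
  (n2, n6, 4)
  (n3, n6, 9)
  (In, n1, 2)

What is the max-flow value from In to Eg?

18

Augment In→n1→n4→Eg: bottleneck 2, flow now 2.
Augment In→n2→n4→Eg: bottleneck 3, flow now 5.
Augment In→n2→n5→Eg: bottleneck 3, flow now 8.
Augment In→n2→n6→Eg: bottleneck 4, flow now 12.
Augment In→n3→n4→Eg: bottleneck 2, flow now 14.
Augment In→n3→n6→Eg: bottleneck 4, flow now 18.
No augmenting path remains; maximum flow = 18.
In the residual graph, reachable from In: {In}.
Min-cut edges: In→n1 (2), In→n2 (10), In→n3 (6); capacity 2 + 10 + 6 = 18.
This cut is saturated, so no flow can exceed 18.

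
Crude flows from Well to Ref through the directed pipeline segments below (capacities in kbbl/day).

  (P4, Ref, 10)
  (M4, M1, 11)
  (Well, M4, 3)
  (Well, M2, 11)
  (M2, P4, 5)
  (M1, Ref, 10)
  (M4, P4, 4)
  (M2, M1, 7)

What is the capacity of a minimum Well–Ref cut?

Augment Well→M2→P4→Ref: bottleneck 5, flow now 5.
Augment Well→M2→M1→Ref: bottleneck 6, flow now 11.
Augment Well→M4→P4→Ref: bottleneck 3, flow now 14.
No augmenting path remains; maximum flow = 14.
By max-flow min-cut, the minimum cut capacity equals the max flow.
In the residual graph, reachable from Well: {Well}.
Min-cut edges: Well→M2 (11), Well→M4 (3); capacity 11 + 3 = 14.

14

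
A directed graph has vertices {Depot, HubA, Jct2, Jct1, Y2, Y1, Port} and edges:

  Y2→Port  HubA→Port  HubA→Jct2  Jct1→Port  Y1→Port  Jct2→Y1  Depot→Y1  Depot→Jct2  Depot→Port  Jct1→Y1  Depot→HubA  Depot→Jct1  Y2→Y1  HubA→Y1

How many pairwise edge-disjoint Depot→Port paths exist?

4

Assign every edge capacity 1; by Menger, the answer equals the max flow.
Path Depot→Port (+1); total 1.
Path Depot→HubA→Port (+1); total 2.
Path Depot→Jct1→Port (+1); total 3.
Path Depot→Y1→Port (+1); total 4.
No residual Depot→Port path; max flow = 4.
Certifying cut of size 4: {Depot→HubA, Depot→Jct1, Depot→Port, Y1→Port}.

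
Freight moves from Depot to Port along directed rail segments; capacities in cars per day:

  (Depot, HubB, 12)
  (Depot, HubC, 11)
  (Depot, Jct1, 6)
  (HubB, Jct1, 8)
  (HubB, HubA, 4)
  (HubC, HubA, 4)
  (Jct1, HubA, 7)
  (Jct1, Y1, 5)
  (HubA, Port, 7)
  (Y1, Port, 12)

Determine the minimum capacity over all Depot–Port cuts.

12

Augment Depot→HubB→HubA→Port: bottleneck 4, flow now 4.
Augment Depot→HubC→HubA→Port: bottleneck 3, flow now 7.
Augment Depot→Jct1→Y1→Port: bottleneck 5, flow now 12.
No augmenting path remains; maximum flow = 12.
By max-flow min-cut, the minimum cut capacity equals the max flow.
In the residual graph, reachable from Depot: {Depot, HubB, HubC, Jct1, HubA}.
Min-cut edges: Jct1→Y1 (5), HubA→Port (7); capacity 5 + 7 = 12.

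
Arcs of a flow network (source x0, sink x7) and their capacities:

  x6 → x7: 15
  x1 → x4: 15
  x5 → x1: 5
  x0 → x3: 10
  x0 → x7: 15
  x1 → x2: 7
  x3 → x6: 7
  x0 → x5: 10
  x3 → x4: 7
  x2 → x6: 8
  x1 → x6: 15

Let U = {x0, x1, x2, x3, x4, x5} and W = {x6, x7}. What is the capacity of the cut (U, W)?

45

Edges leaving {x0, x1, x2, x3, x4, x5}: x0→x7 (15), x1→x6 (15), x2→x6 (8), x3→x6 (7).
Cut capacity = 15 + 15 + 8 + 7 = 45.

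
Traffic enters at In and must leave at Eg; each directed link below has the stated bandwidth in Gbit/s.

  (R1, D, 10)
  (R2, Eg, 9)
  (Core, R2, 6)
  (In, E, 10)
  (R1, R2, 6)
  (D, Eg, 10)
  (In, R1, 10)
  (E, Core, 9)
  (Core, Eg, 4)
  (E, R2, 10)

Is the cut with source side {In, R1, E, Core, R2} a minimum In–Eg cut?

Given cut capacity: 10 + 4 + 9 = 23.
Augment In→R1→D→Eg: bottleneck 10, flow now 10.
Augment In→E→Core→Eg: bottleneck 4, flow now 14.
Augment In→E→R2→Eg: bottleneck 6, flow now 20.
No augmenting path remains; maximum flow = 20.
In the residual graph, reachable from In: {In}.
Min-cut edges: In→R1 (10), In→E (10); capacity 10 + 10 = 20.
Cut capacity 23 exceeds the max flow 20, so it is not minimum.

No — its capacity is 23, but the minimum cut has capacity 20.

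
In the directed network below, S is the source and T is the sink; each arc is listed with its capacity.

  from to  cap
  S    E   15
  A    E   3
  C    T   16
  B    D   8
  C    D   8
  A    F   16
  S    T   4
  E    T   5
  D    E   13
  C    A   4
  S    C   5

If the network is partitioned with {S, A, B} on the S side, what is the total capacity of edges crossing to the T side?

Edges leaving {S, A, B}: S→C (5), S→E (15), S→T (4), A→E (3), A→F (16), B→D (8).
Cut capacity = 5 + 15 + 4 + 3 + 16 + 8 = 51.

51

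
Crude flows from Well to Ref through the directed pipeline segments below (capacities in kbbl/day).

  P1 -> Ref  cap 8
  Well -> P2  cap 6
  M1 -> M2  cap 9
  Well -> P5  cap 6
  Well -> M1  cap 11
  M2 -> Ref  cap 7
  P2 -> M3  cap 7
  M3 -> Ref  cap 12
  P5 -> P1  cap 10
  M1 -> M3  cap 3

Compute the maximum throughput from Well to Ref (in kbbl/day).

Augment Well→P5→P1→Ref: bottleneck 6, flow now 6.
Augment Well→P2→M3→Ref: bottleneck 6, flow now 12.
Augment Well→M1→M2→Ref: bottleneck 7, flow now 19.
Augment Well→M1→M3→Ref: bottleneck 3, flow now 22.
No augmenting path remains; maximum flow = 22.
In the residual graph, reachable from Well: {Well, M1, M2}.
Min-cut edges: Well→P5 (6), Well→P2 (6), M1→M3 (3), M2→Ref (7); capacity 6 + 6 + 3 + 7 = 22.
This cut is saturated, so no flow can exceed 22.

22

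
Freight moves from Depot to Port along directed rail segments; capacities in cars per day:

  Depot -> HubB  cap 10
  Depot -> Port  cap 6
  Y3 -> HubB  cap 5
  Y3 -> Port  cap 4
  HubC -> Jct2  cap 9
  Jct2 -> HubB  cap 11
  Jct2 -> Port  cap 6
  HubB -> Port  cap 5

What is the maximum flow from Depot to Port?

11

Augment Depot→Port: bottleneck 6, flow now 6.
Augment Depot→HubB→Port: bottleneck 5, flow now 11.
No augmenting path remains; maximum flow = 11.
In the residual graph, reachable from Depot: {Depot, HubB}.
Min-cut edges: Depot→Port (6), HubB→Port (5); capacity 6 + 5 = 11.
This cut is saturated, so no flow can exceed 11.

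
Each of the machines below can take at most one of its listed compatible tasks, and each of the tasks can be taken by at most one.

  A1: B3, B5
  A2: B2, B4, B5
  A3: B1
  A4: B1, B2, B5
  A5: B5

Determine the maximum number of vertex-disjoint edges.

5

Unit-capacity flow: source→left, listed edges, right→sink; max matching = max flow.
Augmenting path A1→B3 (+1); matched 1.
Augmenting path A2→B2 (+1); matched 2.
Augmenting path A3→B1 (+1); matched 3.
Augmenting path A4→B5 (+1); matched 4.
Augmenting path A5→B5→A4→B2→A2→B4 (+1); matched 5.
No augmenting path remains; maximum matching = 5.
König certificate: {A1, A2, A3, A4, A5} is a vertex cover of size 5 (every listed pair touches it), so no matching can be larger.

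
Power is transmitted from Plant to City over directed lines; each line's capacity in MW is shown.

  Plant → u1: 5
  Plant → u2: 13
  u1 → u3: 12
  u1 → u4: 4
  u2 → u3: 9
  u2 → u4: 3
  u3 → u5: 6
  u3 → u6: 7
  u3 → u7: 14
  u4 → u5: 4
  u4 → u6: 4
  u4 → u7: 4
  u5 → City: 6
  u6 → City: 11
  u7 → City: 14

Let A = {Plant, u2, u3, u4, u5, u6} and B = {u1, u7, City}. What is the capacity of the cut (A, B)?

Edges leaving {Plant, u2, u3, u4, u5, u6}: Plant→u1 (5), u3→u7 (14), u4→u7 (4), u5→City (6), u6→City (11).
Cut capacity = 5 + 14 + 4 + 6 + 11 = 40.

40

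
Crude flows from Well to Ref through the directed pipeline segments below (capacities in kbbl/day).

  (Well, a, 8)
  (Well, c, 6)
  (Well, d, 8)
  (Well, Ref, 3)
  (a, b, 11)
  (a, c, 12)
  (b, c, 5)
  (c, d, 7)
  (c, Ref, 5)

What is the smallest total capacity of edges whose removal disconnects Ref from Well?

Augment Well→Ref: bottleneck 3, flow now 3.
Augment Well→c→Ref: bottleneck 5, flow now 8.
No augmenting path remains; maximum flow = 8.
By max-flow min-cut, the minimum cut capacity equals the max flow.
In the residual graph, reachable from Well: {Well, a, b, c, d}.
Min-cut edges: Well→Ref (3), c→Ref (5); capacity 3 + 5 = 8.

8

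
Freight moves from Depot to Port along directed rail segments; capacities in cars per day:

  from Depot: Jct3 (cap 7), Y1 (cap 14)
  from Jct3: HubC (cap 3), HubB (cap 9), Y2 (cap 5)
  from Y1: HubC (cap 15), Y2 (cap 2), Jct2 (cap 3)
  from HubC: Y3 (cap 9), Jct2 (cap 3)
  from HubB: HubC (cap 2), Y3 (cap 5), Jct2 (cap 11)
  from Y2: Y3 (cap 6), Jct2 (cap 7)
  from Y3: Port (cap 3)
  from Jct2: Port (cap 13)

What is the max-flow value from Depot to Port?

16

Augment Depot→Y1→Jct2→Port: bottleneck 3, flow now 3.
Augment Depot→Jct3→HubC→Y3→Port: bottleneck 3, flow now 6.
Augment Depot→Jct3→HubB→Jct2→Port: bottleneck 4, flow now 10.
Augment Depot→Y1→HubC→Jct2→Port: bottleneck 3, flow now 13.
Augment Depot→Y1→Y2→Jct2→Port: bottleneck 2, flow now 15.
Augment Depot→Y1→HubC→Jct3→HubB→Jct2→Port: bottleneck 1, flow now 16. (uses reverse residual edge)
No augmenting path remains; maximum flow = 16.
In the residual graph, reachable from Depot: {Depot, Jct3, Y1, HubC, HubB, Y2, Y3, Jct2}.
Min-cut edges: Y3→Port (3), Jct2→Port (13); capacity 3 + 13 = 16.
This cut is saturated, so no flow can exceed 16.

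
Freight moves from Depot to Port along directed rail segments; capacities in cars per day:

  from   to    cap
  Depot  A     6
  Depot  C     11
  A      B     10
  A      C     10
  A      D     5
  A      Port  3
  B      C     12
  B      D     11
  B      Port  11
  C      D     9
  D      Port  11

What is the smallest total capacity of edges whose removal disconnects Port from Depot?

15

Augment Depot→A→Port: bottleneck 3, flow now 3.
Augment Depot→A→B→Port: bottleneck 3, flow now 6.
Augment Depot→C→D→Port: bottleneck 9, flow now 15.
No augmenting path remains; maximum flow = 15.
By max-flow min-cut, the minimum cut capacity equals the max flow.
In the residual graph, reachable from Depot: {Depot, C}.
Min-cut edges: Depot→A (6), C→D (9); capacity 6 + 9 = 15.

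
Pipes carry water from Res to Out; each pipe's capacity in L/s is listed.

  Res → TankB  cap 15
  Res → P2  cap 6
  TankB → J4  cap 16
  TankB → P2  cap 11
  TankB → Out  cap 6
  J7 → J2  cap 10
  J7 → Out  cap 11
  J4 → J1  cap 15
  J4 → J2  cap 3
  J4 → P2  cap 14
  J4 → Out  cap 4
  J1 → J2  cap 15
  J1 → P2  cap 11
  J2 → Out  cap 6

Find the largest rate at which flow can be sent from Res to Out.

Augment Res→TankB→Out: bottleneck 6, flow now 6.
Augment Res→TankB→J4→Out: bottleneck 4, flow now 10.
Augment Res→TankB→J4→J2→Out: bottleneck 3, flow now 13.
Augment Res→TankB→J4→J1→J2→Out: bottleneck 2, flow now 15.
No augmenting path remains; maximum flow = 15.
In the residual graph, reachable from Res: {Res, P2}.
Min-cut edges: Res→TankB (15); capacity 15 = 15.
This cut is saturated, so no flow can exceed 15.

15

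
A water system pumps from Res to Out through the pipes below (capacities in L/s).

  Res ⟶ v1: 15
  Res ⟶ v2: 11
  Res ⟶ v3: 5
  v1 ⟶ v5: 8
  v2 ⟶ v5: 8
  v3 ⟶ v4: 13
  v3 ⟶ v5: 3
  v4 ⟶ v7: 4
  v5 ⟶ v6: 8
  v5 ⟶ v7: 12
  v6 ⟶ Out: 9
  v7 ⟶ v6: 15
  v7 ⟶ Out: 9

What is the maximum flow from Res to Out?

18

Augment Res→v1→v5→v6→Out: bottleneck 8, flow now 8.
Augment Res→v2→v5→v7→Out: bottleneck 8, flow now 16.
Augment Res→v3→v4→v7→Out: bottleneck 1, flow now 17.
Augment Res→v3→v4→v7→v6→Out: bottleneck 1, flow now 18.
No augmenting path remains; maximum flow = 18.
In the residual graph, reachable from Res: {Res, v1, v2, v3, v4, v5, v6, v7}.
Min-cut edges: v6→Out (9), v7→Out (9); capacity 9 + 9 = 18.
This cut is saturated, so no flow can exceed 18.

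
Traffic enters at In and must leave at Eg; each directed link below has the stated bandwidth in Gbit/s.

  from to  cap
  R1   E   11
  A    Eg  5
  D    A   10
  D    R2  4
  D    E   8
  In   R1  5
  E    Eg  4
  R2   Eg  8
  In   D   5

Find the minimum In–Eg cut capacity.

9

Augment In→D→E→Eg: bottleneck 4, flow now 4.
Augment In→D→R2→Eg: bottleneck 1, flow now 5.
Augment In→R1→E→D→R2→Eg: bottleneck 3, flow now 8. (uses reverse residual edge)
Augment In→R1→E→D→A→Eg: bottleneck 1, flow now 9. (uses reverse residual edge)
No augmenting path remains; maximum flow = 9.
By max-flow min-cut, the minimum cut capacity equals the max flow.
In the residual graph, reachable from In: {In, R1, E}.
Min-cut edges: In→D (5), E→Eg (4); capacity 5 + 4 = 9.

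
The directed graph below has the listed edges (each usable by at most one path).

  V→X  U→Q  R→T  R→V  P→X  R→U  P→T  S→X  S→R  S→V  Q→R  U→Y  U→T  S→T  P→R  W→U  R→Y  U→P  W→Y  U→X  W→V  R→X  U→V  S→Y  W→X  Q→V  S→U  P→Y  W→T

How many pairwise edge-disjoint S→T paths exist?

Assign every edge capacity 1; by Menger, the answer equals the max flow.
Path S→T (+1); total 1.
Path S→R→T (+1); total 2.
Path S→U→T (+1); total 3.
No residual S→T path; max flow = 3.
Certifying cut of size 3: {S→R, S→T, S→U}.

3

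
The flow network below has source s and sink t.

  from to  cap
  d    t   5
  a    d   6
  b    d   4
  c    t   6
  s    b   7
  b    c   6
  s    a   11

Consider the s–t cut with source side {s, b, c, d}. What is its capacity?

22

Edges leaving {s, b, c, d}: s→a (11), c→t (6), d→t (5).
Cut capacity = 11 + 6 + 5 = 22.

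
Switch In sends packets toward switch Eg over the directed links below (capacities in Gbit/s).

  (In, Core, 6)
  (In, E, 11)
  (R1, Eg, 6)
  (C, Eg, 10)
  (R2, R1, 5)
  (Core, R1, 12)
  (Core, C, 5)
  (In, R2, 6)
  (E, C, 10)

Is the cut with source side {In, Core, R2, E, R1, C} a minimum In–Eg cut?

Given cut capacity: 6 + 10 = 16.
Augment In→Core→R1→Eg: bottleneck 6, flow now 6.
Augment In→E→C→Eg: bottleneck 10, flow now 16.
No augmenting path remains; maximum flow = 16.
Cut capacity 16 equals the max flow, so it is a minimum cut.

Yes — it is a minimum cut (capacity 16).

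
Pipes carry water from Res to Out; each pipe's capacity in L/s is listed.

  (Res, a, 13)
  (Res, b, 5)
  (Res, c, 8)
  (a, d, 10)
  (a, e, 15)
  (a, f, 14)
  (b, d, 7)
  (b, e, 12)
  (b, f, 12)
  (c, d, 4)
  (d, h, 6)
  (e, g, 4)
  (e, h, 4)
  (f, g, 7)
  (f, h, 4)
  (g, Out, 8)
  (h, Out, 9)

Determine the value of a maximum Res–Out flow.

17

Augment Res→a→d→h→Out: bottleneck 6, flow now 6.
Augment Res→a→e→g→Out: bottleneck 4, flow now 10.
Augment Res→a→e→h→Out: bottleneck 3, flow now 13.
Augment Res→b→f→g→Out: bottleneck 4, flow now 17.
No augmenting path remains; maximum flow = 17.
In the residual graph, reachable from Res: {Res, a, b, c, d, e, f, g, h}.
Min-cut edges: g→Out (8), h→Out (9); capacity 8 + 9 = 17.
This cut is saturated, so no flow can exceed 17.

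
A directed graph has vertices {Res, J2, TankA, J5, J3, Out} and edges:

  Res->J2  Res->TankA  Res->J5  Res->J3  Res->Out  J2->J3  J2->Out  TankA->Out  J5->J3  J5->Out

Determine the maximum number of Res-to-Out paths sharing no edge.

Assign every edge capacity 1; by Menger, the answer equals the max flow.
Path Res→Out (+1); total 1.
Path Res→J2→Out (+1); total 2.
Path Res→TankA→Out (+1); total 3.
Path Res→J5→Out (+1); total 4.
No residual Res→Out path; max flow = 4.
Certifying cut of size 4: {Res→J2, Res→J5, Res→Out, Res→TankA}.

4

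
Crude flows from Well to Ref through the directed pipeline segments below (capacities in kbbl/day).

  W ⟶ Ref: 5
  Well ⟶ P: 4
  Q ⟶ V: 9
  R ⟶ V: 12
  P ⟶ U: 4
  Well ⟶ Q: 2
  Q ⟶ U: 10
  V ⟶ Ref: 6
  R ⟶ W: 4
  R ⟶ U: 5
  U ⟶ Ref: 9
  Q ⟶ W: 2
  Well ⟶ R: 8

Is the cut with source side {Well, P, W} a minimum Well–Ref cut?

Given cut capacity: 2 + 8 + 4 + 5 = 19.
Augment Well→P→U→Ref: bottleneck 4, flow now 4.
Augment Well→Q→U→Ref: bottleneck 2, flow now 6.
Augment Well→R→U→Ref: bottleneck 3, flow now 9.
Augment Well→R→V→Ref: bottleneck 5, flow now 14.
No augmenting path remains; maximum flow = 14.
In the residual graph, reachable from Well: {Well}.
Min-cut edges: Well→P (4), Well→Q (2), Well→R (8); capacity 4 + 2 + 8 = 14.
Cut capacity 19 exceeds the max flow 14, so it is not minimum.

No — its capacity is 19, but the minimum cut has capacity 14.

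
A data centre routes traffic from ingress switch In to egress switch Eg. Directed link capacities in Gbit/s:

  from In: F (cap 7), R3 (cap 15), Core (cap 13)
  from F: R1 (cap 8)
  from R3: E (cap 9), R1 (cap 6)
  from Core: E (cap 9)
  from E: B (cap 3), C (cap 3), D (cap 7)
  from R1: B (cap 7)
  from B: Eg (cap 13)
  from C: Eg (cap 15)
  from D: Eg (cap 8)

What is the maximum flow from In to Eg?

Augment In→F→R1→B→Eg: bottleneck 7, flow now 7.
Augment In→R3→E→B→Eg: bottleneck 3, flow now 10.
Augment In→R3→E→C→Eg: bottleneck 3, flow now 13.
Augment In→R3→E→D→Eg: bottleneck 3, flow now 16.
Augment In→Core→E→D→Eg: bottleneck 4, flow now 20.
No augmenting path remains; maximum flow = 20.
In the residual graph, reachable from In: {In, F, R3, Core, E, R1}.
Min-cut edges: E→B (3), E→C (3), E→D (7), R1→B (7); capacity 3 + 3 + 7 + 7 = 20.
This cut is saturated, so no flow can exceed 20.

20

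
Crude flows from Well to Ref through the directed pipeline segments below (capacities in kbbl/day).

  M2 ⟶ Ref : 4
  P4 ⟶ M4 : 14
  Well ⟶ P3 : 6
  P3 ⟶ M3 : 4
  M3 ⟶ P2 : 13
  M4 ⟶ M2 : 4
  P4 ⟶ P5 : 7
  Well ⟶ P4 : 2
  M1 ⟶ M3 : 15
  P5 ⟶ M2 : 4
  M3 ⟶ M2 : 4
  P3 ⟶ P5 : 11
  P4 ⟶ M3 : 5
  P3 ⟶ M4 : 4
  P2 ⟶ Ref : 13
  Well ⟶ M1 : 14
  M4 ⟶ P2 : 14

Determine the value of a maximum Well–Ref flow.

Augment Well→P4→P5→M2→Ref: bottleneck 2, flow now 2.
Augment Well→P3→P5→M2→Ref: bottleneck 2, flow now 4.
Augment Well→P3→M3→P2→Ref: bottleneck 4, flow now 8.
Augment Well→M1→M3→P2→Ref: bottleneck 9, flow now 17.
No augmenting path remains; maximum flow = 17.
In the residual graph, reachable from Well: {Well, P4, P3, M1, P5, M3, M4, P2, M2}.
Min-cut edges: P2→Ref (13), M2→Ref (4); capacity 13 + 4 = 17.
This cut is saturated, so no flow can exceed 17.

17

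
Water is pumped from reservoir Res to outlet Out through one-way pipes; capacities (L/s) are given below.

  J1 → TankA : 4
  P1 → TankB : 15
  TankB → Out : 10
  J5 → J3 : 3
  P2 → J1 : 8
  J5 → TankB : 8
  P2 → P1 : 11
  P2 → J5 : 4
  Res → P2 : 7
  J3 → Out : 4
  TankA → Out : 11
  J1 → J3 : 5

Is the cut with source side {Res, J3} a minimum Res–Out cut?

Given cut capacity: 7 + 4 = 11.
Augment Res→P2→J1→TankA→Out: bottleneck 4, flow now 4.
Augment Res→P2→J1→J3→Out: bottleneck 3, flow now 7.
No augmenting path remains; maximum flow = 7.
In the residual graph, reachable from Res: {Res}.
Min-cut edges: Res→P2 (7); capacity 7 = 7.
Cut capacity 11 exceeds the max flow 7, so it is not minimum.

No — its capacity is 11, but the minimum cut has capacity 7.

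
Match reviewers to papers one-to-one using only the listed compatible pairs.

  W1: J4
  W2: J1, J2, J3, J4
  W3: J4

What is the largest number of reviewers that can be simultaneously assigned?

2

Unit-capacity flow: source→left, listed edges, right→sink; max matching = max flow.
Augmenting path W1→J4 (+1); matched 1.
Augmenting path W2→J1 (+1); matched 2.
No augmenting path remains; maximum matching = 2.
König certificate: {W2, J4} is a vertex cover of size 2 (every listed pair touches it), so no matching can be larger.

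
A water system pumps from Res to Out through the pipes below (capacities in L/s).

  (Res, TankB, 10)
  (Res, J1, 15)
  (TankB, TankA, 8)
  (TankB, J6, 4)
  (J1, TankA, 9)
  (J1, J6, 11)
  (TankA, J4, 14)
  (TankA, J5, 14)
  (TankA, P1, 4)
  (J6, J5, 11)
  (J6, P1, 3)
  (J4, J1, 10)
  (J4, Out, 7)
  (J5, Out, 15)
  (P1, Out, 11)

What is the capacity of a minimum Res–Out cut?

Augment Res→TankB→TankA→J4→Out: bottleneck 7, flow now 7.
Augment Res→TankB→TankA→J5→Out: bottleneck 1, flow now 8.
Augment Res→TankB→J6→J5→Out: bottleneck 2, flow now 10.
Augment Res→J1→TankA→J5→Out: bottleneck 9, flow now 19.
Augment Res→J1→J6→J5→Out: bottleneck 3, flow now 22.
Augment Res→J1→J6→P1→Out: bottleneck 3, flow now 25.
No augmenting path remains; maximum flow = 25.
By max-flow min-cut, the minimum cut capacity equals the max flow.
In the residual graph, reachable from Res: {Res}.
Min-cut edges: Res→TankB (10), Res→J1 (15); capacity 10 + 15 = 25.

25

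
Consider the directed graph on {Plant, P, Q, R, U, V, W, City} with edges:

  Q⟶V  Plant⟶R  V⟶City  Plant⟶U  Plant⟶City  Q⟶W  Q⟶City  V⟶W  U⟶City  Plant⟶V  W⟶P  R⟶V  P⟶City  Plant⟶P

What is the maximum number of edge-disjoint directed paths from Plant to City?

Assign every edge capacity 1; by Menger, the answer equals the max flow.
Path Plant→City (+1); total 1.
Path Plant→P→City (+1); total 2.
Path Plant→U→City (+1); total 3.
Path Plant→V→City (+1); total 4.
No residual Plant→City path; max flow = 4.
Certifying cut of size 4: {P→City, Plant→City, Plant→U, V→City}.

4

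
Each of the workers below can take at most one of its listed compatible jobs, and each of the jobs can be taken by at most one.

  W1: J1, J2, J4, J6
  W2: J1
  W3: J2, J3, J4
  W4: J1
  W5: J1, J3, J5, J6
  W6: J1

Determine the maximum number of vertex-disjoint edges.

4

Unit-capacity flow: source→left, listed edges, right→sink; max matching = max flow.
Augmenting path W1→J1 (+1); matched 1.
Augmenting path W3→J2 (+1); matched 2.
Augmenting path W5→J3 (+1); matched 3.
Augmenting path W2→J1→W1→J4 (+1); matched 4.
No augmenting path remains; maximum matching = 4.
König certificate: {W1, W3, W5, J1} is a vertex cover of size 4 (every listed pair touches it), so no matching can be larger.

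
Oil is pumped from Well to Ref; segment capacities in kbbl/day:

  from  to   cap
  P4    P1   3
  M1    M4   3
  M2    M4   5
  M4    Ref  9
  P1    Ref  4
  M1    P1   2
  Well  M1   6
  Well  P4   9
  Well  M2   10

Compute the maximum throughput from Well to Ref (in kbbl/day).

Augment Well→M2→M4→Ref: bottleneck 5, flow now 5.
Augment Well→M1→P1→Ref: bottleneck 2, flow now 7.
Augment Well→M1→M4→Ref: bottleneck 3, flow now 10.
Augment Well→P4→P1→Ref: bottleneck 2, flow now 12.
No augmenting path remains; maximum flow = 12.
In the residual graph, reachable from Well: {Well, M2, M1, P4, P1}.
Min-cut edges: M2→M4 (5), M1→M4 (3), P1→Ref (4); capacity 5 + 3 + 4 = 12.
This cut is saturated, so no flow can exceed 12.

12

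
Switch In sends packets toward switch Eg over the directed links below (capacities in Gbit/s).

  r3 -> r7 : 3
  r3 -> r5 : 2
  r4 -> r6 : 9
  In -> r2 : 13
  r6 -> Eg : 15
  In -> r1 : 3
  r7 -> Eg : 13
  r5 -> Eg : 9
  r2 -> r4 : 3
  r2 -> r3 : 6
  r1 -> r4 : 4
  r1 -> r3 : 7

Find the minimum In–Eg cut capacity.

11

Augment In→r1→r3→r5→Eg: bottleneck 2, flow now 2.
Augment In→r1→r3→r7→Eg: bottleneck 1, flow now 3.
Augment In→r2→r3→r7→Eg: bottleneck 2, flow now 5.
Augment In→r2→r4→r6→Eg: bottleneck 3, flow now 8.
Augment In→r2→r3→r1→r4→r6→Eg: bottleneck 3, flow now 11. (uses reverse residual edge)
No augmenting path remains; maximum flow = 11.
By max-flow min-cut, the minimum cut capacity equals the max flow.
In the residual graph, reachable from In: {In, r2, r3}.
Min-cut edges: In→r1 (3), r2→r4 (3), r3→r5 (2), r3→r7 (3); capacity 3 + 3 + 2 + 3 = 11.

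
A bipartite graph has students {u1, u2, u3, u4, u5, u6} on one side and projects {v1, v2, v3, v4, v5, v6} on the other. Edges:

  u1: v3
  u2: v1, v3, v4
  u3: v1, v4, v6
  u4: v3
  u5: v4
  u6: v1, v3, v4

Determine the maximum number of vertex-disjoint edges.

Unit-capacity flow: source→left, listed edges, right→sink; max matching = max flow.
Augmenting path u1→v3 (+1); matched 1.
Augmenting path u2→v1 (+1); matched 2.
Augmenting path u3→v4 (+1); matched 3.
Augmenting path u5→v4→u3→v6 (+1); matched 4.
No augmenting path remains; maximum matching = 4.
König certificate: {u3, v1, v3, v4} is a vertex cover of size 4 (every listed pair touches it), so no matching can be larger.

4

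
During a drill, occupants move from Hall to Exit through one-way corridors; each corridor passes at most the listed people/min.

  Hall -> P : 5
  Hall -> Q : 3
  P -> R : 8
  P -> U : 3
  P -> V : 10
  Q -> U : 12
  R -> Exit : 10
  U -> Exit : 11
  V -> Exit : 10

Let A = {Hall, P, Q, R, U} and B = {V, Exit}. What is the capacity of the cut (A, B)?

Edges leaving {Hall, P, Q, R, U}: P→V (10), R→Exit (10), U→Exit (11).
Cut capacity = 10 + 10 + 11 = 31.

31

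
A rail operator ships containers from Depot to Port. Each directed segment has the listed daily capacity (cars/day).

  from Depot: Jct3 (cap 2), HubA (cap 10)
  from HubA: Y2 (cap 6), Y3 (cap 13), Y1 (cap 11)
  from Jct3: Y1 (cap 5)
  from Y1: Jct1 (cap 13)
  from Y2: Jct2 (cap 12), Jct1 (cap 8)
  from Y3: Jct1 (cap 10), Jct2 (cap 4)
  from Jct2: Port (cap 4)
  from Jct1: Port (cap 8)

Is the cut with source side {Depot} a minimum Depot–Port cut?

Yes — it is a minimum cut (capacity 12).

Given cut capacity: 10 + 2 = 12.
Augment Depot→HubA→Y1→Jct1→Port: bottleneck 8, flow now 8.
Augment Depot→HubA→Y2→Jct2→Port: bottleneck 2, flow now 10.
Augment Depot→Jct3→Y1→HubA→Y2→Jct2→Port: bottleneck 2, flow now 12. (uses reverse residual edge)
No augmenting path remains; maximum flow = 12.
Cut capacity 12 equals the max flow, so it is a minimum cut.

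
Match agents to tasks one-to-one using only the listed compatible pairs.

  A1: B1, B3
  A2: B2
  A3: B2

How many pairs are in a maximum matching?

Unit-capacity flow: source→left, listed edges, right→sink; max matching = max flow.
Augmenting path A1→B1 (+1); matched 1.
Augmenting path A2→B2 (+1); matched 2.
No augmenting path remains; maximum matching = 2.
König certificate: {A1, B2} is a vertex cover of size 2 (every listed pair touches it), so no matching can be larger.

2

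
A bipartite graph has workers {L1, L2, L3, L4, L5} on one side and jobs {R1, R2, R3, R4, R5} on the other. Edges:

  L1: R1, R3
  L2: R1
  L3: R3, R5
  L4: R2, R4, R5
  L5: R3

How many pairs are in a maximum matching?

Unit-capacity flow: source→left, listed edges, right→sink; max matching = max flow.
Augmenting path L1→R1 (+1); matched 1.
Augmenting path L3→R3 (+1); matched 2.
Augmenting path L4→R2 (+1); matched 3.
Augmenting path L5→R3→L3→R5 (+1); matched 4.
No augmenting path remains; maximum matching = 4.
König certificate: {L3, L4, R1, R3} is a vertex cover of size 4 (every listed pair touches it), so no matching can be larger.

4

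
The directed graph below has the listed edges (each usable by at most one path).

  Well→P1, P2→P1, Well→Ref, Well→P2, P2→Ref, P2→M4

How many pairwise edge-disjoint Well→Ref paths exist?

Assign every edge capacity 1; by Menger, the answer equals the max flow.
Path Well→Ref (+1); total 1.
Path Well→P2→Ref (+1); total 2.
No residual Well→Ref path; max flow = 2.
Certifying cut of size 2: {Well→P2, Well→Ref}.

2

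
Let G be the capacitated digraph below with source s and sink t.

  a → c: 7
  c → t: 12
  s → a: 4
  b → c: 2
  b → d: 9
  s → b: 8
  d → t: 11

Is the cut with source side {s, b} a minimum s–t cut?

Given cut capacity: 4 + 2 + 9 = 15.
Augment s→a→c→t: bottleneck 4, flow now 4.
Augment s→b→c→t: bottleneck 2, flow now 6.
Augment s→b→d→t: bottleneck 6, flow now 12.
No augmenting path remains; maximum flow = 12.
In the residual graph, reachable from s: {s}.
Min-cut edges: s→a (4), s→b (8); capacity 4 + 8 = 12.
Cut capacity 15 exceeds the max flow 12, so it is not minimum.

No — its capacity is 15, but the minimum cut has capacity 12.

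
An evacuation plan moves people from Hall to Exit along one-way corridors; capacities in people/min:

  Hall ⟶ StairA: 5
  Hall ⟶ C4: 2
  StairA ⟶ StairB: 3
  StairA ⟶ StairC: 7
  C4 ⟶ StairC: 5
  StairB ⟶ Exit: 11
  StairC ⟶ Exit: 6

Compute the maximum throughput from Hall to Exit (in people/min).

7

Augment Hall→StairA→StairB→Exit: bottleneck 3, flow now 3.
Augment Hall→StairA→StairC→Exit: bottleneck 2, flow now 5.
Augment Hall→C4→StairC→Exit: bottleneck 2, flow now 7.
No augmenting path remains; maximum flow = 7.
In the residual graph, reachable from Hall: {Hall}.
Min-cut edges: Hall→StairA (5), Hall→C4 (2); capacity 5 + 2 = 7.
This cut is saturated, so no flow can exceed 7.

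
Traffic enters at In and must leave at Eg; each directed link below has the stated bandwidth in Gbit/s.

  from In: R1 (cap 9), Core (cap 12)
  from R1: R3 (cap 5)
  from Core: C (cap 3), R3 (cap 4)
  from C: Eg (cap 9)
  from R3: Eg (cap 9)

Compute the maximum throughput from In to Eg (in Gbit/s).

12

Augment In→R1→R3→Eg: bottleneck 5, flow now 5.
Augment In→Core→C→Eg: bottleneck 3, flow now 8.
Augment In→Core→R3→Eg: bottleneck 4, flow now 12.
No augmenting path remains; maximum flow = 12.
In the residual graph, reachable from In: {In, R1, Core}.
Min-cut edges: R1→R3 (5), Core→C (3), Core→R3 (4); capacity 5 + 3 + 4 = 12.
This cut is saturated, so no flow can exceed 12.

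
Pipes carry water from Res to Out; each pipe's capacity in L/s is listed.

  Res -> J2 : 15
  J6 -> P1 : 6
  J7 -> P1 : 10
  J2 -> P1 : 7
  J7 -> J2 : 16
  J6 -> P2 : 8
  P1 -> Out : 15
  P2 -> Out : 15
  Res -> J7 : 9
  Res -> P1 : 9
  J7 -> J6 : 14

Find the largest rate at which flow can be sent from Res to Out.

Augment Res→P1→Out: bottleneck 9, flow now 9.
Augment Res→J7→P1→Out: bottleneck 6, flow now 15.
Augment Res→J7→J6→P2→Out: bottleneck 3, flow now 18.
Augment Res→J2→P1→J7→J6→P2→Out: bottleneck 5, flow now 23. (uses reverse residual edge)
No augmenting path remains; maximum flow = 23.
In the residual graph, reachable from Res: {Res, J7, J6, J2, P1}.
Min-cut edges: J6→P2 (8), P1→Out (15); capacity 8 + 15 = 23.
This cut is saturated, so no flow can exceed 23.

23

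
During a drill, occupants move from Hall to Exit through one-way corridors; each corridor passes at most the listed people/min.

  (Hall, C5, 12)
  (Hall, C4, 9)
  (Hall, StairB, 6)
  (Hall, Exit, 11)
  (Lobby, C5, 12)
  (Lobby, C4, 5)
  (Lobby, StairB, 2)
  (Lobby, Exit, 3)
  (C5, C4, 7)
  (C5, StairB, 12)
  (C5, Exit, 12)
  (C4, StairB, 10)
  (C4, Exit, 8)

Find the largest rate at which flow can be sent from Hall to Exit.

Augment Hall→Exit: bottleneck 11, flow now 11.
Augment Hall→C5→Exit: bottleneck 12, flow now 23.
Augment Hall→C4→Exit: bottleneck 8, flow now 31.
No augmenting path remains; maximum flow = 31.
In the residual graph, reachable from Hall: {Hall, C4, StairB}.
Min-cut edges: Hall→C5 (12), Hall→Exit (11), C4→Exit (8); capacity 12 + 11 + 8 = 31.
This cut is saturated, so no flow can exceed 31.

31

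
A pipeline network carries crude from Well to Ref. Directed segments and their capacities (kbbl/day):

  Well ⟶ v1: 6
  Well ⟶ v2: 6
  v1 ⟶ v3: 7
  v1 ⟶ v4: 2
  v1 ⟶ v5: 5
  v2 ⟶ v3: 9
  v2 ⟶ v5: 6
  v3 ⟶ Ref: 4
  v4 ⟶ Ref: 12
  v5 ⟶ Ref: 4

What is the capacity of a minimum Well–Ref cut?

10

Augment Well→v1→v3→Ref: bottleneck 4, flow now 4.
Augment Well→v1→v4→Ref: bottleneck 2, flow now 6.
Augment Well→v2→v5→Ref: bottleneck 4, flow now 10.
No augmenting path remains; maximum flow = 10.
By max-flow min-cut, the minimum cut capacity equals the max flow.
In the residual graph, reachable from Well: {Well, v1, v2, v3, v5}.
Min-cut edges: v1→v4 (2), v3→Ref (4), v5→Ref (4); capacity 2 + 4 + 4 = 10.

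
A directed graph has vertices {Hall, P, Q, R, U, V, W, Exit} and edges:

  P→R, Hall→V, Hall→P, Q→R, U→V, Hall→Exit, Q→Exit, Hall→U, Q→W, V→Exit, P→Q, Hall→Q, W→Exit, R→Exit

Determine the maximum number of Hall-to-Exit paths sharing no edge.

4

Assign every edge capacity 1; by Menger, the answer equals the max flow.
Path Hall→Exit (+1); total 1.
Path Hall→Q→Exit (+1); total 2.
Path Hall→V→Exit (+1); total 3.
Path Hall→P→R→Exit (+1); total 4.
No residual Hall→Exit path; max flow = 4.
Certifying cut of size 4: {Hall→Exit, Hall→P, Hall→Q, V→Exit}.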